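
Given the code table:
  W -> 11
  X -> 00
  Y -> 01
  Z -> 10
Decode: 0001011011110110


Decoding:
00 -> X
01 -> Y
01 -> Y
10 -> Z
11 -> W
11 -> W
01 -> Y
10 -> Z


Result: XYYZWWYZ


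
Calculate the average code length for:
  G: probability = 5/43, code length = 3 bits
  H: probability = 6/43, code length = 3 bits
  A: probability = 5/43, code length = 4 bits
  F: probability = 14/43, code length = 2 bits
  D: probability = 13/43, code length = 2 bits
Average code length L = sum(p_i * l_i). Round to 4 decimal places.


Weighted contributions p_i * l_i:
  G: (5/43) * 3 = 15/43
  H: (6/43) * 3 = 18/43
  A: (5/43) * 4 = 20/43
  F: (14/43) * 2 = 28/43
  D: (13/43) * 2 = 26/43
Sum = (15 + 18 + 20 + 28 + 26)/43 = 107/43

L = 107/43 = 2.4884 bits/symbol


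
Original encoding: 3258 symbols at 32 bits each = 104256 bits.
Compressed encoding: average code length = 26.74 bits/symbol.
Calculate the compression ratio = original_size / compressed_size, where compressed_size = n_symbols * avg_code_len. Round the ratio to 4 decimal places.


original_size = n_symbols * orig_bits = 3258 * 32 = 104256 bits
compressed_size = n_symbols * avg_code_len = 3258 * 26.74 = 87118.92 bits
ratio = original_size / compressed_size = 104256 / 87118.92 = 1.1967

Compression ratio = 1.1967


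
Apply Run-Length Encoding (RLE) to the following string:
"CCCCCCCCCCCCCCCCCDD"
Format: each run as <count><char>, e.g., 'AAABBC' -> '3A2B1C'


Scanning runs left to right:
  i=0: run of 'C' x 17 -> '17C'
  i=17: run of 'D' x 2 -> '2D'

RLE = 17C2D


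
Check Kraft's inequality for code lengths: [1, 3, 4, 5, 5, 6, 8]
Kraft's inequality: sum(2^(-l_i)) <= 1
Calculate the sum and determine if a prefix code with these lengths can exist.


Sum = 2^(-1) + 2^(-3) + 2^(-4) + 2^(-5) + 2^(-5) + 2^(-6) + 2^(-8)
    = 0.5 + 0.125 + 0.0625 + 0.03125 + 0.03125 + 0.015625 + 0.00390625
    = 197/256 = 0.76953125
Since 0.76953125 <= 1, Kraft's inequality IS satisfied.
A prefix code with these lengths CAN exist.

Kraft sum = 0.76953125. Satisfied.


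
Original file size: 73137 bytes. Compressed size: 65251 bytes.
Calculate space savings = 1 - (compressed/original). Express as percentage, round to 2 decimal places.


ratio = compressed/original = 65251/73137 = 0.892175
savings = 1 - ratio = 1 - 0.892175 = 0.107825
as a percentage: 0.107825 * 100 = 10.78%

Space savings = 1 - 65251/73137 = 10.78%


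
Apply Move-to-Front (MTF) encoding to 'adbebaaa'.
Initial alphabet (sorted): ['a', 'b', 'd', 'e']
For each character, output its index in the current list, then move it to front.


MTF encoding:
'a': index 0 in ['a', 'b', 'd', 'e'] -> ['a', 'b', 'd', 'e']
'd': index 2 in ['a', 'b', 'd', 'e'] -> ['d', 'a', 'b', 'e']
'b': index 2 in ['d', 'a', 'b', 'e'] -> ['b', 'd', 'a', 'e']
'e': index 3 in ['b', 'd', 'a', 'e'] -> ['e', 'b', 'd', 'a']
'b': index 1 in ['e', 'b', 'd', 'a'] -> ['b', 'e', 'd', 'a']
'a': index 3 in ['b', 'e', 'd', 'a'] -> ['a', 'b', 'e', 'd']
'a': index 0 in ['a', 'b', 'e', 'd'] -> ['a', 'b', 'e', 'd']
'a': index 0 in ['a', 'b', 'e', 'd'] -> ['a', 'b', 'e', 'd']


Output: [0, 2, 2, 3, 1, 3, 0, 0]


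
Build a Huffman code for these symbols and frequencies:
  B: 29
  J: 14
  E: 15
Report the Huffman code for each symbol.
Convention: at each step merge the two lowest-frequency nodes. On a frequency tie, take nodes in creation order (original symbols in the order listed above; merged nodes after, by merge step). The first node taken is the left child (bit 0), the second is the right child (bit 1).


Huffman tree construction:
Step 1: Merge J(14) + E(15) = 29
Step 2: Merge B(29) + (J+E)(29) = 58
Read each symbol's code off the tree from the root (left child = 0, right child = 1).

Codes:
  B: 0 (length 1)
  J: 10 (length 2)
  E: 11 (length 2)
Average code length: 87/58 = 1.5000 bits/symbol


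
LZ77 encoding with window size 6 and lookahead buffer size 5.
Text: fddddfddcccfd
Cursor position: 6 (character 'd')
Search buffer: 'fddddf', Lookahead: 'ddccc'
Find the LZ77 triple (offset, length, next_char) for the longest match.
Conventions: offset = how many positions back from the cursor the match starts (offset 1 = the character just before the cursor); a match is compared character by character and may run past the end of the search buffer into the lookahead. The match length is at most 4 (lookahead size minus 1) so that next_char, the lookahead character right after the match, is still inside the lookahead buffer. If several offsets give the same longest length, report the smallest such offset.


Try each offset into the search buffer:
  offset=1 (pos 5, char 'f'): match length 0
  offset=2 (pos 4, char 'd'): match length 1
  offset=3 (pos 3, char 'd'): match length 2
  offset=4 (pos 2, char 'd'): match length 2
  offset=5 (pos 1, char 'd'): match length 2
  offset=6 (pos 0, char 'f'): match length 0
Longest match has length 2, found at offsets 3, 4, 5; take the smallest, offset 3.
next_char = character at position 6 + 2 = 8 -> 'c'

Best match: offset=3, length=2 (matching 'dd' starting at position 3)
LZ77 triple: (3, 2, 'c')


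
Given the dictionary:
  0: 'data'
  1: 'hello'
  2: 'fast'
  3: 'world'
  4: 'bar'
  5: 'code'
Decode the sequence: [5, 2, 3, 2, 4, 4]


Look up each index in the dictionary:
  5 -> 'code'
  2 -> 'fast'
  3 -> 'world'
  2 -> 'fast'
  4 -> 'bar'
  4 -> 'bar'

Decoded: "code fast world fast bar bar"


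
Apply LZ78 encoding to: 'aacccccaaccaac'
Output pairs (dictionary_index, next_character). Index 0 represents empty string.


LZ78 encoding steps:
Dictionary: {0: ''}
Step 1: w='' (idx 0), next='a' -> output (0, 'a'), add 'a' as idx 1
Step 2: w='a' (idx 1), next='c' -> output (1, 'c'), add 'ac' as idx 2
Step 3: w='' (idx 0), next='c' -> output (0, 'c'), add 'c' as idx 3
Step 4: w='c' (idx 3), next='c' -> output (3, 'c'), add 'cc' as idx 4
Step 5: w='c' (idx 3), next='a' -> output (3, 'a'), add 'ca' as idx 5
Step 6: w='ac' (idx 2), next='c' -> output (2, 'c'), add 'acc' as idx 6
Step 7: w='a' (idx 1), next='a' -> output (1, 'a'), add 'aa' as idx 7
Step 8: w='c' (idx 3), end of input -> output (3, '')


Encoded: [(0, 'a'), (1, 'c'), (0, 'c'), (3, 'c'), (3, 'a'), (2, 'c'), (1, 'a'), (3, '')]


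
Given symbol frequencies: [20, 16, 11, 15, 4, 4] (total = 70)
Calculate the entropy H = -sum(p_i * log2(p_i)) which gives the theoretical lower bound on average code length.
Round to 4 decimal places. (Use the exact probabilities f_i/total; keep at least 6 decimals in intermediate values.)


Per-symbol terms -p_i * log2(p_i) with p_i = f_i/70:
  p = 20/70 = 0.285714: log2(p) = -1.807355, -p*log2(p) = 0.516387
  p = 16/70 = 0.228571: log2(p) = -2.129283, -p*log2(p) = 0.486693
  p = 11/70 = 0.157143: log2(p) = -2.669851, -p*log2(p) = 0.419548
  p = 15/70 = 0.214286: log2(p) = -2.222392, -p*log2(p) = 0.476227
  p = 4/70 = 0.057143: log2(p) = -4.129283, -p*log2(p) = 0.235959
  p = 4/70 = 0.057143: log2(p) = -4.129283, -p*log2(p) = 0.235959
H = 0.516387 + 0.486693 + 0.419548 + 0.476227 + 0.235959 + 0.235959 = 2.370773

H = 2.3708 bits/symbol


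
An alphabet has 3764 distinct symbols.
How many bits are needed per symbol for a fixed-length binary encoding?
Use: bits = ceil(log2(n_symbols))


log2(3764) = 11.8781
Bracket: 2^11 = 2048 < 3764 <= 2^12 = 4096
So ceil(log2(3764)) = 12

bits = ceil(log2(3764)) = ceil(11.8781) = 12 bits


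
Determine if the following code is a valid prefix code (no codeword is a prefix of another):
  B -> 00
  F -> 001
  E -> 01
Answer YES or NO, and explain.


Checking each pair (does one codeword prefix another?):
  B='00' vs F='001': prefix -- VIOLATION

NO -- this is NOT a valid prefix code. B (00) is a prefix of F (001).


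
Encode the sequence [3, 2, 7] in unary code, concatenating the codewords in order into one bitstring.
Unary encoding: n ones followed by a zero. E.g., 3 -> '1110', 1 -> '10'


Encode each number as n ones followed by a terminating 0:
  3 -> 1110 (4 bits)
  2 -> 110 (3 bits)
  7 -> 11111110 (8 bits)
Total length = 4 + 3 + 8 = 15 bits.

Unary([3, 2, 7]) = 111011011111110 (15 bits)


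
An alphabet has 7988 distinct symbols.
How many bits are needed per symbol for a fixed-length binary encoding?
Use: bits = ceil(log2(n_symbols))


log2(7988) = 12.9636
Bracket: 2^12 = 4096 < 7988 <= 2^13 = 8192
So ceil(log2(7988)) = 13

bits = ceil(log2(7988)) = ceil(12.9636) = 13 bits


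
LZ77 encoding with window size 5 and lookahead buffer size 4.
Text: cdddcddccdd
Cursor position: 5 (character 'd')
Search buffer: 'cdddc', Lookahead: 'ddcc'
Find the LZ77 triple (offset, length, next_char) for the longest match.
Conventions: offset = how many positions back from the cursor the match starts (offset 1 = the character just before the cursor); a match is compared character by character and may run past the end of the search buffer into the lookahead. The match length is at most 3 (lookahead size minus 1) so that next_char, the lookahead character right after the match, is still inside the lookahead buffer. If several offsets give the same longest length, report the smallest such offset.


Try each offset into the search buffer:
  offset=1 (pos 4, char 'c'): match length 0
  offset=2 (pos 3, char 'd'): match length 1
  offset=3 (pos 2, char 'd'): match length 3
  offset=4 (pos 1, char 'd'): match length 2
  offset=5 (pos 0, char 'c'): match length 0
Longest match has length 3 at offset 3.
next_char = character at position 5 + 3 = 8 -> 'c'

Best match: offset=3, length=3 (matching 'ddc' starting at position 2)
LZ77 triple: (3, 3, 'c')


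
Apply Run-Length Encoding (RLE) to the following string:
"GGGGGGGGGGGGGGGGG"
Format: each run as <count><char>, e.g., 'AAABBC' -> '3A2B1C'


Scanning runs left to right:
  i=0: run of 'G' x 17 -> '17G'

RLE = 17G


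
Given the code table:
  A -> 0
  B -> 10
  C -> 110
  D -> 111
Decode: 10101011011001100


Decoding:
10 -> B
10 -> B
10 -> B
110 -> C
110 -> C
0 -> A
110 -> C
0 -> A


Result: BBBCCACA


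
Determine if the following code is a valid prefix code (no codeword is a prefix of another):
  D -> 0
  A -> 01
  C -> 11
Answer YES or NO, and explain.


Checking each pair (does one codeword prefix another?):
  D='0' vs A='01': prefix -- VIOLATION

NO -- this is NOT a valid prefix code. D (0) is a prefix of A (01).


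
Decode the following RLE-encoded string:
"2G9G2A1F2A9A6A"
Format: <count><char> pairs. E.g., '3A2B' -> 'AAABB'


Expanding each <count><char> pair:
  2G -> 'GG'
  9G -> 'GGGGGGGGG'
  2A -> 'AA'
  1F -> 'F'
  2A -> 'AA'
  9A -> 'AAAAAAAAA'
  6A -> 'AAAAAA'

Decoded = GGGGGGGGGGGAAFAAAAAAAAAAAAAAAAA


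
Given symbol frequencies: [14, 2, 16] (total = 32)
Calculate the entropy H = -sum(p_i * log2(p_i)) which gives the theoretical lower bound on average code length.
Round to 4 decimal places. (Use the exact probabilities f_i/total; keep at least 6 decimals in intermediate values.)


Per-symbol terms -p_i * log2(p_i) with p_i = f_i/32:
  p = 14/32 = 0.437500: log2(p) = -1.192645, -p*log2(p) = 0.521782
  p = 2/32 = 0.062500: log2(p) = -4.000000, -p*log2(p) = 0.250000
  p = 16/32 = 0.500000: log2(p) = -1.000000, -p*log2(p) = 0.500000
H = 0.521782 + 0.250000 + 0.500000 = 1.271782

H = 1.2718 bits/symbol


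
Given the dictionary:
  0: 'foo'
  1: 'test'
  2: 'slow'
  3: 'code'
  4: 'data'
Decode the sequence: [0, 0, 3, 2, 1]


Look up each index in the dictionary:
  0 -> 'foo'
  0 -> 'foo'
  3 -> 'code'
  2 -> 'slow'
  1 -> 'test'

Decoded: "foo foo code slow test"


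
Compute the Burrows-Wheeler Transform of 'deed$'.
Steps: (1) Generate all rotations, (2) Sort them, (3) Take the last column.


Rotations (sorted):
  0: $deed -> last char: d
  1: d$dee -> last char: e
  2: deed$ -> last char: $
  3: ed$de -> last char: e
  4: eed$d -> last char: d


BWT = de$ed


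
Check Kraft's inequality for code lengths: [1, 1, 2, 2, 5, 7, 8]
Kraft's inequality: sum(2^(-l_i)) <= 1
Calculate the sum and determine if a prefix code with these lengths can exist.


Sum = 2^(-1) + 2^(-1) + 2^(-2) + 2^(-2) + 2^(-5) + 2^(-7) + 2^(-8)
    = 0.5 + 0.5 + 0.25 + 0.25 + 0.03125 + 0.0078125 + 0.00390625
    = 395/256 = 1.54296875
Since 1.54296875 > 1, Kraft's inequality is NOT satisfied.
A prefix code with these lengths CANNOT exist.

Kraft sum = 1.54296875. Not satisfied.


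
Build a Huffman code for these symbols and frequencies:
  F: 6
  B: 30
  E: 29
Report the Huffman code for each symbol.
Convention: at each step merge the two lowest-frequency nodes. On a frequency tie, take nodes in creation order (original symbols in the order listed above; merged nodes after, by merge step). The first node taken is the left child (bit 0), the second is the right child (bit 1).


Huffman tree construction:
Step 1: Merge F(6) + E(29) = 35
Step 2: Merge B(30) + (F+E)(35) = 65
Read each symbol's code off the tree from the root (left child = 0, right child = 1).

Codes:
  F: 10 (length 2)
  B: 0 (length 1)
  E: 11 (length 2)
Average code length: 100/65 = 1.5385 bits/symbol


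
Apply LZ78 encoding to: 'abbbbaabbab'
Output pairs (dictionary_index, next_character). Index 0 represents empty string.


LZ78 encoding steps:
Dictionary: {0: ''}
Step 1: w='' (idx 0), next='a' -> output (0, 'a'), add 'a' as idx 1
Step 2: w='' (idx 0), next='b' -> output (0, 'b'), add 'b' as idx 2
Step 3: w='b' (idx 2), next='b' -> output (2, 'b'), add 'bb' as idx 3
Step 4: w='b' (idx 2), next='a' -> output (2, 'a'), add 'ba' as idx 4
Step 5: w='a' (idx 1), next='b' -> output (1, 'b'), add 'ab' as idx 5
Step 6: w='ba' (idx 4), next='b' -> output (4, 'b'), add 'bab' as idx 6


Encoded: [(0, 'a'), (0, 'b'), (2, 'b'), (2, 'a'), (1, 'b'), (4, 'b')]


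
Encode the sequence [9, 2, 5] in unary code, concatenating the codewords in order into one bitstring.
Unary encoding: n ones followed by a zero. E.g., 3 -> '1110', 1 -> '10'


Encode each number as n ones followed by a terminating 0:
  9 -> 1111111110 (10 bits)
  2 -> 110 (3 bits)
  5 -> 111110 (6 bits)
Total length = 10 + 3 + 6 = 19 bits.

Unary([9, 2, 5]) = 1111111110110111110 (19 bits)


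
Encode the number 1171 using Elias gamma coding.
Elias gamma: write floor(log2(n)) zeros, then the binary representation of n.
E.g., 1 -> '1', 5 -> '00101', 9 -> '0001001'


num_bits = floor(log2(1171)) + 1 = 11
leading_zeros = num_bits - 1 = 10
binary(1171) = 10010010011

Elias gamma(1171) = '0000000000' + '10010010011' = 000000000010010010011 (21 bits)


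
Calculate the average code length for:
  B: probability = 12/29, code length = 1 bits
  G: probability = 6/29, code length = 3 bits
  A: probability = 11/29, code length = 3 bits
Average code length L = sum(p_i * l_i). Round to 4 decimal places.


Weighted contributions p_i * l_i:
  B: (12/29) * 1 = 12/29
  G: (6/29) * 3 = 18/29
  A: (11/29) * 3 = 33/29
Sum = (12 + 18 + 33)/29 = 63/29

L = 63/29 = 2.1724 bits/symbol


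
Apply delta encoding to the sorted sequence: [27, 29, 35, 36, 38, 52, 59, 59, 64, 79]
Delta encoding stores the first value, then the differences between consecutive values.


First value: 27
Deltas:
  29 - 27 = 2
  35 - 29 = 6
  36 - 35 = 1
  38 - 36 = 2
  52 - 38 = 14
  59 - 52 = 7
  59 - 59 = 0
  64 - 59 = 5
  79 - 64 = 15


Delta encoded: [27, 2, 6, 1, 2, 14, 7, 0, 5, 15]


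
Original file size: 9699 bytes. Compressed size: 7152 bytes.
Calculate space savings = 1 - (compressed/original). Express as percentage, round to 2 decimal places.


ratio = compressed/original = 7152/9699 = 0.737396
savings = 1 - ratio = 1 - 0.737396 = 0.262604
as a percentage: 0.262604 * 100 = 26.26%

Space savings = 1 - 7152/9699 = 26.26%


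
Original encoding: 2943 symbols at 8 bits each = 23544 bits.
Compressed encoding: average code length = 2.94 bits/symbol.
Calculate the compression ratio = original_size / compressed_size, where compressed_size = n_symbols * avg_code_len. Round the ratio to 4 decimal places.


original_size = n_symbols * orig_bits = 2943 * 8 = 23544 bits
compressed_size = n_symbols * avg_code_len = 2943 * 2.94 = 8652.42 bits
ratio = original_size / compressed_size = 23544 / 8652.42 = 2.7211

Compression ratio = 2.7211


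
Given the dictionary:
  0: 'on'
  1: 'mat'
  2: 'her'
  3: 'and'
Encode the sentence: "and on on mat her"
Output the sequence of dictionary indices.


Look up each word in the dictionary:
  'and' -> 3
  'on' -> 0
  'on' -> 0
  'mat' -> 1
  'her' -> 2

Encoded: [3, 0, 0, 1, 2]


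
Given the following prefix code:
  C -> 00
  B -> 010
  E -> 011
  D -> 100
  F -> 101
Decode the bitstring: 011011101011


Decoding step by step:
Bits 011 -> E
Bits 011 -> E
Bits 101 -> F
Bits 011 -> E


Decoded message: EEFE


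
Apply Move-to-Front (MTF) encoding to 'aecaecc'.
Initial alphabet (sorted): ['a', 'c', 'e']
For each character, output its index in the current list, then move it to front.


MTF encoding:
'a': index 0 in ['a', 'c', 'e'] -> ['a', 'c', 'e']
'e': index 2 in ['a', 'c', 'e'] -> ['e', 'a', 'c']
'c': index 2 in ['e', 'a', 'c'] -> ['c', 'e', 'a']
'a': index 2 in ['c', 'e', 'a'] -> ['a', 'c', 'e']
'e': index 2 in ['a', 'c', 'e'] -> ['e', 'a', 'c']
'c': index 2 in ['e', 'a', 'c'] -> ['c', 'e', 'a']
'c': index 0 in ['c', 'e', 'a'] -> ['c', 'e', 'a']


Output: [0, 2, 2, 2, 2, 2, 0]


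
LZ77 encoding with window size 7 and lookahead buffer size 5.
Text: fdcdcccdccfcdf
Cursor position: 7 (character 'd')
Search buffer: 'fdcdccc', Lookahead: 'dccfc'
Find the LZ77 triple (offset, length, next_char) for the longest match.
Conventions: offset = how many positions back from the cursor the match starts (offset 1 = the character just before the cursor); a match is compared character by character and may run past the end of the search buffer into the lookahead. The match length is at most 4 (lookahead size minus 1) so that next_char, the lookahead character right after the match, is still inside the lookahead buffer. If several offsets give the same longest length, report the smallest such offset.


Try each offset into the search buffer:
  offset=1 (pos 6, char 'c'): match length 0
  offset=2 (pos 5, char 'c'): match length 0
  offset=3 (pos 4, char 'c'): match length 0
  offset=4 (pos 3, char 'd'): match length 3
  offset=5 (pos 2, char 'c'): match length 0
  offset=6 (pos 1, char 'd'): match length 2
  offset=7 (pos 0, char 'f'): match length 0
Longest match has length 3 at offset 4.
next_char = character at position 7 + 3 = 10 -> 'f'

Best match: offset=4, length=3 (matching 'dcc' starting at position 3)
LZ77 triple: (4, 3, 'f')


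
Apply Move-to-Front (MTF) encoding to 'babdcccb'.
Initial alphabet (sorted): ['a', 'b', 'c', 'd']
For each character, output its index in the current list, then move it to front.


MTF encoding:
'b': index 1 in ['a', 'b', 'c', 'd'] -> ['b', 'a', 'c', 'd']
'a': index 1 in ['b', 'a', 'c', 'd'] -> ['a', 'b', 'c', 'd']
'b': index 1 in ['a', 'b', 'c', 'd'] -> ['b', 'a', 'c', 'd']
'd': index 3 in ['b', 'a', 'c', 'd'] -> ['d', 'b', 'a', 'c']
'c': index 3 in ['d', 'b', 'a', 'c'] -> ['c', 'd', 'b', 'a']
'c': index 0 in ['c', 'd', 'b', 'a'] -> ['c', 'd', 'b', 'a']
'c': index 0 in ['c', 'd', 'b', 'a'] -> ['c', 'd', 'b', 'a']
'b': index 2 in ['c', 'd', 'b', 'a'] -> ['b', 'c', 'd', 'a']


Output: [1, 1, 1, 3, 3, 0, 0, 2]


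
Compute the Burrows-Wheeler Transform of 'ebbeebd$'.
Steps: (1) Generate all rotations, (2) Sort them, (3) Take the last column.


Rotations (sorted):
  0: $ebbeebd -> last char: d
  1: bbeebd$e -> last char: e
  2: bd$ebbee -> last char: e
  3: beebd$eb -> last char: b
  4: d$ebbeeb -> last char: b
  5: ebbeebd$ -> last char: $
  6: ebd$ebbe -> last char: e
  7: eebd$ebb -> last char: b


BWT = deebb$eb


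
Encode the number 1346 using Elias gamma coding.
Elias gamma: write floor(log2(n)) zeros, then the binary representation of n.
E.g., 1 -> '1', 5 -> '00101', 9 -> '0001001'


num_bits = floor(log2(1346)) + 1 = 11
leading_zeros = num_bits - 1 = 10
binary(1346) = 10101000010

Elias gamma(1346) = '0000000000' + '10101000010' = 000000000010101000010 (21 bits)


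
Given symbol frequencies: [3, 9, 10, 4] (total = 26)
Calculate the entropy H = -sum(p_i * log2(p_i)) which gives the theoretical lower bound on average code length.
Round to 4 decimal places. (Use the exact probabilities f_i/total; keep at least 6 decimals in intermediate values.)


Per-symbol terms -p_i * log2(p_i) with p_i = f_i/26:
  p = 3/26 = 0.115385: log2(p) = -3.115477, -p*log2(p) = 0.359478
  p = 9/26 = 0.346154: log2(p) = -1.530515, -p*log2(p) = 0.529794
  p = 10/26 = 0.384615: log2(p) = -1.378512, -p*log2(p) = 0.530197
  p = 4/26 = 0.153846: log2(p) = -2.700440, -p*log2(p) = 0.415452
H = 0.359478 + 0.529794 + 0.530197 + 0.415452 = 1.834921

H = 1.8349 bits/symbol


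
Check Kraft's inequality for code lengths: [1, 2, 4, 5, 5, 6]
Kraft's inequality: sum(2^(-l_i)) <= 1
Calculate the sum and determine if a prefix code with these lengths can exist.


Sum = 2^(-1) + 2^(-2) + 2^(-4) + 2^(-5) + 2^(-5) + 2^(-6)
    = 0.5 + 0.25 + 0.0625 + 0.03125 + 0.03125 + 0.015625
    = 57/64 = 0.890625
Since 0.890625 <= 1, Kraft's inequality IS satisfied.
A prefix code with these lengths CAN exist.

Kraft sum = 0.890625. Satisfied.


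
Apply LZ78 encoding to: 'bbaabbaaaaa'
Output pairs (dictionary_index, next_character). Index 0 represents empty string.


LZ78 encoding steps:
Dictionary: {0: ''}
Step 1: w='' (idx 0), next='b' -> output (0, 'b'), add 'b' as idx 1
Step 2: w='b' (idx 1), next='a' -> output (1, 'a'), add 'ba' as idx 2
Step 3: w='' (idx 0), next='a' -> output (0, 'a'), add 'a' as idx 3
Step 4: w='b' (idx 1), next='b' -> output (1, 'b'), add 'bb' as idx 4
Step 5: w='a' (idx 3), next='a' -> output (3, 'a'), add 'aa' as idx 5
Step 6: w='aa' (idx 5), next='a' -> output (5, 'a'), add 'aaa' as idx 6


Encoded: [(0, 'b'), (1, 'a'), (0, 'a'), (1, 'b'), (3, 'a'), (5, 'a')]


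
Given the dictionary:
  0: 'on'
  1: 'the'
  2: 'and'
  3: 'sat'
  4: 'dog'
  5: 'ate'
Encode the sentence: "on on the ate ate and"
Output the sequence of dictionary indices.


Look up each word in the dictionary:
  'on' -> 0
  'on' -> 0
  'the' -> 1
  'ate' -> 5
  'ate' -> 5
  'and' -> 2

Encoded: [0, 0, 1, 5, 5, 2]


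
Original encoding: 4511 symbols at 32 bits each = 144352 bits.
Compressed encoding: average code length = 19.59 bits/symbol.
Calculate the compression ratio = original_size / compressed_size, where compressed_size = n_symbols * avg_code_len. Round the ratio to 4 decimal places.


original_size = n_symbols * orig_bits = 4511 * 32 = 144352 bits
compressed_size = n_symbols * avg_code_len = 4511 * 19.59 = 88370.49 bits
ratio = original_size / compressed_size = 144352 / 88370.49 = 1.6335

Compression ratio = 1.6335


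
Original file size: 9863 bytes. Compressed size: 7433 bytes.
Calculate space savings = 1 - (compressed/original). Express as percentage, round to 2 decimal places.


ratio = compressed/original = 7433/9863 = 0.753625
savings = 1 - ratio = 1 - 0.753625 = 0.246375
as a percentage: 0.246375 * 100 = 24.64%

Space savings = 1 - 7433/9863 = 24.64%


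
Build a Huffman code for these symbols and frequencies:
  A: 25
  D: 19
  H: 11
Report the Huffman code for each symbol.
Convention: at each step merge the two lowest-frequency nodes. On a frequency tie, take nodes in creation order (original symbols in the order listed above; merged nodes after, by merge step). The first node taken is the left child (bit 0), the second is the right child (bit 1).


Huffman tree construction:
Step 1: Merge H(11) + D(19) = 30
Step 2: Merge A(25) + (H+D)(30) = 55
Read each symbol's code off the tree from the root (left child = 0, right child = 1).

Codes:
  A: 0 (length 1)
  D: 11 (length 2)
  H: 10 (length 2)
Average code length: 85/55 = 1.5455 bits/symbol


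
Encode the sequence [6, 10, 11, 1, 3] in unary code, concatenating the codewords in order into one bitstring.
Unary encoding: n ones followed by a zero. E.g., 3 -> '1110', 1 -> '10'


Encode each number as n ones followed by a terminating 0:
  6 -> 1111110 (7 bits)
  10 -> 11111111110 (11 bits)
  11 -> 111111111110 (12 bits)
  1 -> 10 (2 bits)
  3 -> 1110 (4 bits)
Total length = 7 + 11 + 12 + 2 + 4 = 36 bits.

Unary([6, 10, 11, 1, 3]) = 111111011111111110111111111110101110 (36 bits)


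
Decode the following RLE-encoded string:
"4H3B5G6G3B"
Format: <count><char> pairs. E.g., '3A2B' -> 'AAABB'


Expanding each <count><char> pair:
  4H -> 'HHHH'
  3B -> 'BBB'
  5G -> 'GGGGG'
  6G -> 'GGGGGG'
  3B -> 'BBB'

Decoded = HHHHBBBGGGGGGGGGGGBBB


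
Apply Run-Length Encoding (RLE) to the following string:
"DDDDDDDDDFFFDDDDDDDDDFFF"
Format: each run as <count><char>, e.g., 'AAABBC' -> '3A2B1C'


Scanning runs left to right:
  i=0: run of 'D' x 9 -> '9D'
  i=9: run of 'F' x 3 -> '3F'
  i=12: run of 'D' x 9 -> '9D'
  i=21: run of 'F' x 3 -> '3F'

RLE = 9D3F9D3F


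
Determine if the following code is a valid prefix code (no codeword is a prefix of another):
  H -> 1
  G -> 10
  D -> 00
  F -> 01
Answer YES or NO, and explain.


Checking each pair (does one codeword prefix another?):
  H='1' vs G='10': prefix -- VIOLATION

NO -- this is NOT a valid prefix code. H (1) is a prefix of G (10).


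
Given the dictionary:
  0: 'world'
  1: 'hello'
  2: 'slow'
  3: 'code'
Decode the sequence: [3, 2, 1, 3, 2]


Look up each index in the dictionary:
  3 -> 'code'
  2 -> 'slow'
  1 -> 'hello'
  3 -> 'code'
  2 -> 'slow'

Decoded: "code slow hello code slow"


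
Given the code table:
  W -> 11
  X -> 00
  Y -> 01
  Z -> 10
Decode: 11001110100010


Decoding:
11 -> W
00 -> X
11 -> W
10 -> Z
10 -> Z
00 -> X
10 -> Z


Result: WXWZZXZ


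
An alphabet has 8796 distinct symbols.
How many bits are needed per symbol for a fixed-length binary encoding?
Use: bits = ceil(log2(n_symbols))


log2(8796) = 13.1026
Bracket: 2^13 = 8192 < 8796 <= 2^14 = 16384
So ceil(log2(8796)) = 14

bits = ceil(log2(8796)) = ceil(13.1026) = 14 bits


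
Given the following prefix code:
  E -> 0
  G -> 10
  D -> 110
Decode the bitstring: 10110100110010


Decoding step by step:
Bits 10 -> G
Bits 110 -> D
Bits 10 -> G
Bits 0 -> E
Bits 110 -> D
Bits 0 -> E
Bits 10 -> G


Decoded message: GDGEDEG


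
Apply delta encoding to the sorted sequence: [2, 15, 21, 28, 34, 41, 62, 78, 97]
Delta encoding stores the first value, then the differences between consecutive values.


First value: 2
Deltas:
  15 - 2 = 13
  21 - 15 = 6
  28 - 21 = 7
  34 - 28 = 6
  41 - 34 = 7
  62 - 41 = 21
  78 - 62 = 16
  97 - 78 = 19


Delta encoded: [2, 13, 6, 7, 6, 7, 21, 16, 19]


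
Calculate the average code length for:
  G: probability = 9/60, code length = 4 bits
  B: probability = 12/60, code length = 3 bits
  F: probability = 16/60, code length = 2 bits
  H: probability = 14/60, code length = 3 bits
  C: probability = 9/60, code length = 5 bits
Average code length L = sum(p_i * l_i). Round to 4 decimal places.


Weighted contributions p_i * l_i:
  G: (9/60) * 4 = 36/60
  B: (12/60) * 3 = 36/60
  F: (16/60) * 2 = 32/60
  H: (14/60) * 3 = 42/60
  C: (9/60) * 5 = 45/60
Sum = (36 + 36 + 32 + 42 + 45)/60 = 191/60

L = 191/60 = 3.1833 bits/symbol


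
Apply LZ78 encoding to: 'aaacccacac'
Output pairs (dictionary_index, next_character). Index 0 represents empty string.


LZ78 encoding steps:
Dictionary: {0: ''}
Step 1: w='' (idx 0), next='a' -> output (0, 'a'), add 'a' as idx 1
Step 2: w='a' (idx 1), next='a' -> output (1, 'a'), add 'aa' as idx 2
Step 3: w='' (idx 0), next='c' -> output (0, 'c'), add 'c' as idx 3
Step 4: w='c' (idx 3), next='c' -> output (3, 'c'), add 'cc' as idx 4
Step 5: w='a' (idx 1), next='c' -> output (1, 'c'), add 'ac' as idx 5
Step 6: w='ac' (idx 5), end of input -> output (5, '')


Encoded: [(0, 'a'), (1, 'a'), (0, 'c'), (3, 'c'), (1, 'c'), (5, '')]


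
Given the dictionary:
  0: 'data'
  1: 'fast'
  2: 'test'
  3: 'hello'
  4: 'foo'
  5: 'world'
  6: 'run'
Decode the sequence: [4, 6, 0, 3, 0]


Look up each index in the dictionary:
  4 -> 'foo'
  6 -> 'run'
  0 -> 'data'
  3 -> 'hello'
  0 -> 'data'

Decoded: "foo run data hello data"


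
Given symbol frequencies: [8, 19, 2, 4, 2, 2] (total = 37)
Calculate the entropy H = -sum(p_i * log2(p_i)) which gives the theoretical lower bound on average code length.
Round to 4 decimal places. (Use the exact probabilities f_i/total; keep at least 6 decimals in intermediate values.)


Per-symbol terms -p_i * log2(p_i) with p_i = f_i/37:
  p = 8/37 = 0.216216: log2(p) = -2.209453, -p*log2(p) = 0.477720
  p = 19/37 = 0.513514: log2(p) = -0.961526, -p*log2(p) = 0.493757
  p = 2/37 = 0.054054: log2(p) = -4.209453, -p*log2(p) = 0.227538
  p = 4/37 = 0.108108: log2(p) = -3.209453, -p*log2(p) = 0.346968
  p = 2/37 = 0.054054: log2(p) = -4.209453, -p*log2(p) = 0.227538
  p = 2/37 = 0.054054: log2(p) = -4.209453, -p*log2(p) = 0.227538
H = 0.477720 + 0.493757 + 0.227538 + 0.346968 + 0.227538 + 0.227538 = 2.001059

H = 2.0011 bits/symbol


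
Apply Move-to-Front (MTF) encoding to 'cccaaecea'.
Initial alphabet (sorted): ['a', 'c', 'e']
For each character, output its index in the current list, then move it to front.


MTF encoding:
'c': index 1 in ['a', 'c', 'e'] -> ['c', 'a', 'e']
'c': index 0 in ['c', 'a', 'e'] -> ['c', 'a', 'e']
'c': index 0 in ['c', 'a', 'e'] -> ['c', 'a', 'e']
'a': index 1 in ['c', 'a', 'e'] -> ['a', 'c', 'e']
'a': index 0 in ['a', 'c', 'e'] -> ['a', 'c', 'e']
'e': index 2 in ['a', 'c', 'e'] -> ['e', 'a', 'c']
'c': index 2 in ['e', 'a', 'c'] -> ['c', 'e', 'a']
'e': index 1 in ['c', 'e', 'a'] -> ['e', 'c', 'a']
'a': index 2 in ['e', 'c', 'a'] -> ['a', 'e', 'c']


Output: [1, 0, 0, 1, 0, 2, 2, 1, 2]


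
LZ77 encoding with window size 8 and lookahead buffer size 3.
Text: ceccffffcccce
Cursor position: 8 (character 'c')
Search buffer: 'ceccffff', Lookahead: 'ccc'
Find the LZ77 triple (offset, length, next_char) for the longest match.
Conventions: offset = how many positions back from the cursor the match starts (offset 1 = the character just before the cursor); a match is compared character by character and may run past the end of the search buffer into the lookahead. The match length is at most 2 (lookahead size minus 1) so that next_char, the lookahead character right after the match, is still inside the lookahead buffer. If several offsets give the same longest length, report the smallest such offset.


Try each offset into the search buffer:
  offset=1 (pos 7, char 'f'): match length 0
  offset=2 (pos 6, char 'f'): match length 0
  offset=3 (pos 5, char 'f'): match length 0
  offset=4 (pos 4, char 'f'): match length 0
  offset=5 (pos 3, char 'c'): match length 1
  offset=6 (pos 2, char 'c'): match length 2
  offset=7 (pos 1, char 'e'): match length 0
  offset=8 (pos 0, char 'c'): match length 1
Longest match has length 2 at offset 6.
next_char = character at position 8 + 2 = 10 -> 'c'

Best match: offset=6, length=2 (matching 'cc' starting at position 2)
LZ77 triple: (6, 2, 'c')


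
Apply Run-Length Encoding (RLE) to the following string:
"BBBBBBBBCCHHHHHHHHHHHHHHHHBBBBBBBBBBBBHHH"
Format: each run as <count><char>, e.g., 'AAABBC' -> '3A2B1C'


Scanning runs left to right:
  i=0: run of 'B' x 8 -> '8B'
  i=8: run of 'C' x 2 -> '2C'
  i=10: run of 'H' x 16 -> '16H'
  i=26: run of 'B' x 12 -> '12B'
  i=38: run of 'H' x 3 -> '3H'

RLE = 8B2C16H12B3H


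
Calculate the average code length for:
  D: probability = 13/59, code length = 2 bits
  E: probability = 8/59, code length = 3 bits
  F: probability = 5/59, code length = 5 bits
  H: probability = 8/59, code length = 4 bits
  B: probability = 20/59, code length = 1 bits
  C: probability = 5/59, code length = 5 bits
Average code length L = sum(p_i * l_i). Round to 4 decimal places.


Weighted contributions p_i * l_i:
  D: (13/59) * 2 = 26/59
  E: (8/59) * 3 = 24/59
  F: (5/59) * 5 = 25/59
  H: (8/59) * 4 = 32/59
  B: (20/59) * 1 = 20/59
  C: (5/59) * 5 = 25/59
Sum = (26 + 24 + 25 + 32 + 20 + 25)/59 = 152/59

L = 152/59 = 2.5763 bits/symbol


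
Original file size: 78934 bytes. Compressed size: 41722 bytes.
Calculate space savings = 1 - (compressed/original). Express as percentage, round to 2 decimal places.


ratio = compressed/original = 41722/78934 = 0.528568
savings = 1 - ratio = 1 - 0.528568 = 0.471432
as a percentage: 0.471432 * 100 = 47.14%

Space savings = 1 - 41722/78934 = 47.14%


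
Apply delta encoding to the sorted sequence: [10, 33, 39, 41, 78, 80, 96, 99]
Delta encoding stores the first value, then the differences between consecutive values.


First value: 10
Deltas:
  33 - 10 = 23
  39 - 33 = 6
  41 - 39 = 2
  78 - 41 = 37
  80 - 78 = 2
  96 - 80 = 16
  99 - 96 = 3


Delta encoded: [10, 23, 6, 2, 37, 2, 16, 3]


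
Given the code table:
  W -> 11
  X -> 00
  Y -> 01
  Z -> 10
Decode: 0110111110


Decoding:
01 -> Y
10 -> Z
11 -> W
11 -> W
10 -> Z


Result: YZWWZ


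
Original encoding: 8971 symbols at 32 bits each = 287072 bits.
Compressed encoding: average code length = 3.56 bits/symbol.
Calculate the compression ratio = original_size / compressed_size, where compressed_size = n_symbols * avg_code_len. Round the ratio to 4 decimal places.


original_size = n_symbols * orig_bits = 8971 * 32 = 287072 bits
compressed_size = n_symbols * avg_code_len = 8971 * 3.56 = 31936.76 bits
ratio = original_size / compressed_size = 287072 / 31936.76 = 8.9888

Compression ratio = 8.9888


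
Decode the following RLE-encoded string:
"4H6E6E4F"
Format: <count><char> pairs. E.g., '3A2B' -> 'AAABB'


Expanding each <count><char> pair:
  4H -> 'HHHH'
  6E -> 'EEEEEE'
  6E -> 'EEEEEE'
  4F -> 'FFFF'

Decoded = HHHHEEEEEEEEEEEEFFFF


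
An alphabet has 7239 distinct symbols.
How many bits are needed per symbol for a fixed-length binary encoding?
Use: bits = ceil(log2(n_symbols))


log2(7239) = 12.8216
Bracket: 2^12 = 4096 < 7239 <= 2^13 = 8192
So ceil(log2(7239)) = 13

bits = ceil(log2(7239)) = ceil(12.8216) = 13 bits


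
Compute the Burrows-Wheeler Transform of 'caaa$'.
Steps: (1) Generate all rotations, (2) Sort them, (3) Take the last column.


Rotations (sorted):
  0: $caaa -> last char: a
  1: a$caa -> last char: a
  2: aa$ca -> last char: a
  3: aaa$c -> last char: c
  4: caaa$ -> last char: $


BWT = aaac$


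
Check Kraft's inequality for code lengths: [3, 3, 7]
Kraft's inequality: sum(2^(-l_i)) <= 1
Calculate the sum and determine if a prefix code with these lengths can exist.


Sum = 2^(-3) + 2^(-3) + 2^(-7)
    = 0.125 + 0.125 + 0.0078125
    = 33/128 = 0.2578125
Since 0.2578125 <= 1, Kraft's inequality IS satisfied.
A prefix code with these lengths CAN exist.

Kraft sum = 0.2578125. Satisfied.


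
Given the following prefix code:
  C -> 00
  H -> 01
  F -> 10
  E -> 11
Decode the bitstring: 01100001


Decoding step by step:
Bits 01 -> H
Bits 10 -> F
Bits 00 -> C
Bits 01 -> H


Decoded message: HFCH


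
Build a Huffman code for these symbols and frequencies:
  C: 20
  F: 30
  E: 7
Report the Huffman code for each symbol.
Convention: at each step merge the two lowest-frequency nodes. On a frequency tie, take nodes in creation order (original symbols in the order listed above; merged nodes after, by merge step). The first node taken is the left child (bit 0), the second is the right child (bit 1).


Huffman tree construction:
Step 1: Merge E(7) + C(20) = 27
Step 2: Merge (E+C)(27) + F(30) = 57
Read each symbol's code off the tree from the root (left child = 0, right child = 1).

Codes:
  C: 01 (length 2)
  F: 1 (length 1)
  E: 00 (length 2)
Average code length: 84/57 = 1.4737 bits/symbol


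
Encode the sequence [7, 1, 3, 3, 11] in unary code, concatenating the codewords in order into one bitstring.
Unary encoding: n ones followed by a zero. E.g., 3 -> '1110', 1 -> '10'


Encode each number as n ones followed by a terminating 0:
  7 -> 11111110 (8 bits)
  1 -> 10 (2 bits)
  3 -> 1110 (4 bits)
  3 -> 1110 (4 bits)
  11 -> 111111111110 (12 bits)
Total length = 8 + 2 + 4 + 4 + 12 = 30 bits.

Unary([7, 1, 3, 3, 11]) = 111111101011101110111111111110 (30 bits)


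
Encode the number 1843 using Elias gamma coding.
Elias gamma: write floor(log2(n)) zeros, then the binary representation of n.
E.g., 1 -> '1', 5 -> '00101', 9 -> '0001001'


num_bits = floor(log2(1843)) + 1 = 11
leading_zeros = num_bits - 1 = 10
binary(1843) = 11100110011

Elias gamma(1843) = '0000000000' + '11100110011' = 000000000011100110011 (21 bits)


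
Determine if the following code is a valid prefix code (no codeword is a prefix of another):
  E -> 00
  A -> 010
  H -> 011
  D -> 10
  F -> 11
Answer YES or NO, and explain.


Checking each pair (does one codeword prefix another?):
  E='00' vs A='010': no prefix
  E='00' vs H='011': no prefix
  E='00' vs D='10': no prefix
  E='00' vs F='11': no prefix
  A='010' vs E='00': no prefix
  A='010' vs H='011': no prefix
  A='010' vs D='10': no prefix
  A='010' vs F='11': no prefix
  H='011' vs E='00': no prefix
  H='011' vs A='010': no prefix
  H='011' vs D='10': no prefix
  H='011' vs F='11': no prefix
  D='10' vs E='00': no prefix
  D='10' vs A='010': no prefix
  D='10' vs H='011': no prefix
  D='10' vs F='11': no prefix
  F='11' vs E='00': no prefix
  F='11' vs A='010': no prefix
  F='11' vs H='011': no prefix
  F='11' vs D='10': no prefix
No violation found over all pairs.

YES -- this is a valid prefix code. No codeword is a prefix of any other codeword.


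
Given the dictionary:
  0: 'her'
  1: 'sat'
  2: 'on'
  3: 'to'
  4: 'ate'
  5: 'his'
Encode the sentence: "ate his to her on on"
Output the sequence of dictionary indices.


Look up each word in the dictionary:
  'ate' -> 4
  'his' -> 5
  'to' -> 3
  'her' -> 0
  'on' -> 2
  'on' -> 2

Encoded: [4, 5, 3, 0, 2, 2]


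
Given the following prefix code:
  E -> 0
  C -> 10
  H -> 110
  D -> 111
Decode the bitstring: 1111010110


Decoding step by step:
Bits 111 -> D
Bits 10 -> C
Bits 10 -> C
Bits 110 -> H


Decoded message: DCCH


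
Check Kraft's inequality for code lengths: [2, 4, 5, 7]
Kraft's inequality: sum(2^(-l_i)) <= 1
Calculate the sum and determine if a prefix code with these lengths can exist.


Sum = 2^(-2) + 2^(-4) + 2^(-5) + 2^(-7)
    = 0.25 + 0.0625 + 0.03125 + 0.0078125
    = 45/128 = 0.3515625
Since 0.3515625 <= 1, Kraft's inequality IS satisfied.
A prefix code with these lengths CAN exist.

Kraft sum = 0.3515625. Satisfied.


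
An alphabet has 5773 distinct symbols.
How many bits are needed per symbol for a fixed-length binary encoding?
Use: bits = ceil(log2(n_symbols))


log2(5773) = 12.4951
Bracket: 2^12 = 4096 < 5773 <= 2^13 = 8192
So ceil(log2(5773)) = 13

bits = ceil(log2(5773)) = ceil(12.4951) = 13 bits


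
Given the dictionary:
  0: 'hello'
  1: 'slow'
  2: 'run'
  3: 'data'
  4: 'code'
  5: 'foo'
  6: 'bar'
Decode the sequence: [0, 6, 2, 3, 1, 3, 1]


Look up each index in the dictionary:
  0 -> 'hello'
  6 -> 'bar'
  2 -> 'run'
  3 -> 'data'
  1 -> 'slow'
  3 -> 'data'
  1 -> 'slow'

Decoded: "hello bar run data slow data slow"


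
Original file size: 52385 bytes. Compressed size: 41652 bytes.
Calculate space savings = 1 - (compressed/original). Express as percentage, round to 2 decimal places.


ratio = compressed/original = 41652/52385 = 0.795113
savings = 1 - ratio = 1 - 0.795113 = 0.204887
as a percentage: 0.204887 * 100 = 20.49%

Space savings = 1 - 41652/52385 = 20.49%


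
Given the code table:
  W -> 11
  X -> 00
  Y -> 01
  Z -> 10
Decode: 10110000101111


Decoding:
10 -> Z
11 -> W
00 -> X
00 -> X
10 -> Z
11 -> W
11 -> W


Result: ZWXXZWW


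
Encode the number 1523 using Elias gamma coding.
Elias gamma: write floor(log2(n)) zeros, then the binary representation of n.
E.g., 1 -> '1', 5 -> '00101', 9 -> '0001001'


num_bits = floor(log2(1523)) + 1 = 11
leading_zeros = num_bits - 1 = 10
binary(1523) = 10111110011

Elias gamma(1523) = '0000000000' + '10111110011' = 000000000010111110011 (21 bits)


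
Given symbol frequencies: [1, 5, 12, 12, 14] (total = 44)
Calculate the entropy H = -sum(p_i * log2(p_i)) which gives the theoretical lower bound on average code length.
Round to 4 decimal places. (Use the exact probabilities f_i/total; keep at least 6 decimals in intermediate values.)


Per-symbol terms -p_i * log2(p_i) with p_i = f_i/44:
  p = 1/44 = 0.022727: log2(p) = -5.459432, -p*log2(p) = 0.124078
  p = 5/44 = 0.113636: log2(p) = -3.137504, -p*log2(p) = 0.356534
  p = 12/44 = 0.272727: log2(p) = -1.874469, -p*log2(p) = 0.511219
  p = 12/44 = 0.272727: log2(p) = -1.874469, -p*log2(p) = 0.511219
  p = 14/44 = 0.318182: log2(p) = -1.652077, -p*log2(p) = 0.525661
H = 0.124078 + 0.356534 + 0.511219 + 0.511219 + 0.525661 = 2.028711

H = 2.0287 bits/symbol
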